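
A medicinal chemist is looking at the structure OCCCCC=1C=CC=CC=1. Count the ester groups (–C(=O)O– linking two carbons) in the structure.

0

Scan the SMILES for the ester motif — none present.
Groups that are present: 1 hydroxyl.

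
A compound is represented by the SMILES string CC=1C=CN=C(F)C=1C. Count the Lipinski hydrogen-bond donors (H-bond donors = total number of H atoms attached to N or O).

0

Donors: find every N or O and count the H atoms it carries.
  atom 5 (N): bond orders sum to 3 → 0 H
Lipinski HBD = 0.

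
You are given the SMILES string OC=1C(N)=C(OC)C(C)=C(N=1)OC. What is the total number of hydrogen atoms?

12

Walk through each heavy atom and fill implicit hydrogens from standard valence (C 4, N 3, O 2, S 2, halogen 1):
  atom 1: O, bond orders sum to 1 (valence 2) → 1 H
  atom 2: C, bond orders sum to 4 (valence 4) → 0 H
  atom 3: C, bond orders sum to 4 (valence 4) → 0 H
  atom 4: N, bond orders sum to 1 (valence 3) → 2 H
  atom 5: C, bond orders sum to 4 (valence 4) → 0 H
  atom 6: O, bond orders sum to 2 (valence 2) → 0 H
  atom 7: C, bond orders sum to 1 (valence 4) → 3 H
  atom 8: C, bond orders sum to 4 (valence 4) → 0 H
  atom 9: C, bond orders sum to 1 (valence 4) → 3 H
  atom 10: C, bond orders sum to 4 (valence 4) → 0 H
  atom 11: N, bond orders sum to 3 (valence 3) → 0 H
  atom 12: O, bond orders sum to 2 (valence 2) → 0 H
  atom 13: C, bond orders sum to 1 (valence 4) → 3 H
Total hydrogens: 12.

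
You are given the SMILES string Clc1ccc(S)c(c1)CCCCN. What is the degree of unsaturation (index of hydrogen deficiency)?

4

Molecular formula: C10H14ClNS.
DoU = (2C + 2 + N − H − X) / 2, where X is the halogen count and O/S are ignored.
    = (2·10 + 2 + 1 − 14 − 1) / 2 = 8 / 2 = 4.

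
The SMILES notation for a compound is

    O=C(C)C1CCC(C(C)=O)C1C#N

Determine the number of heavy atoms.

13

Every atom symbol written in the SMILES (organic subset) is one heavy atom; implicit H are not written.
Heavy atoms by element → C:10, N:1, O:2.
Total: 13.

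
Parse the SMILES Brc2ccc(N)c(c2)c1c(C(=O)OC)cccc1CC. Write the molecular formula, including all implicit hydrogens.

C16H16BrNO2

Walk through each heavy atom and fill implicit hydrogens from standard valence (C 4, N 3, O 2, S 2, halogen 1); for lowercase aromatic atoms, an aromatic c carries 1 H when it has two neighbours and 0 H with three, and aromatic n carries 0 H:
  atom 1: Br (halogen, monovalent) → 0 H
  atom 2: aromatic c, 3 neighbours → 0 H
  atom 3: aromatic c, 2 neighbours → 1 H
  atom 4: aromatic c, 2 neighbours → 1 H
  atom 5: aromatic c, 3 neighbours → 0 H
  atom 6: N, bond orders sum to 1 (valence 3) → 2 H
  atom 7: aromatic c, 3 neighbours → 0 H
  atom 8: aromatic c, 2 neighbours → 1 H
  atom 9: aromatic c, 3 neighbours → 0 H
  atom 10: aromatic c, 3 neighbours → 0 H
  atom 11: C, bond orders sum to 4 (valence 4) → 0 H
  atom 12: O, bond orders sum to 2 (valence 2) → 0 H
  atom 13: O, bond orders sum to 2 (valence 2) → 0 H
  atom 14: C, bond orders sum to 1 (valence 4) → 3 H
  atom 15: aromatic c, 2 neighbours → 1 H
  atom 16: aromatic c, 2 neighbours → 1 H
  atom 17: aromatic c, 2 neighbours → 1 H
  atom 18: aromatic c, 3 neighbours → 0 H
  atom 19: C, bond orders sum to 2 (valence 4) → 2 H
  atom 20: C, bond orders sum to 1 (valence 4) → 3 H
Totals → C:16, H:16, Br:1, N:1, O:2.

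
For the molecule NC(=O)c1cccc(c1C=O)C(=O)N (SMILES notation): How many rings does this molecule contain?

In SMILES, each pair of matching ring-closure digits denotes one ring-closing bond; the number of such bonds equals the number of independent rings.
Ring-closure bonds here: 1.

1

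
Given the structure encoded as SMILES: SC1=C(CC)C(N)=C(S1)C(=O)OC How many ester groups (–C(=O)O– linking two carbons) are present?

The ester motif appears at heavy-atom position 10 in the SMILES.
Other groups present: 1 primary amine, 1 thiol.
Ester count: 1.

1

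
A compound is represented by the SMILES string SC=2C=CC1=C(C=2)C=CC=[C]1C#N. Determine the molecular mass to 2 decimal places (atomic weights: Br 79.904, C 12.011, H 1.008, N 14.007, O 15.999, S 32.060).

First, the molecular formula is C11H7NS (counting implicit H from valence).
  C: 11 × 12.011 = 132.121
  H: 7 × 1.008 = 7.056
  N: 1 × 14.007 = 14.007
  S: 1 × 32.060 = 32.060
Sum: 11×12.011 + 7×1.008 + 1×14.007 + 1×32.060 = 185.244 → 185.24 g/mol.

185.24 g/mol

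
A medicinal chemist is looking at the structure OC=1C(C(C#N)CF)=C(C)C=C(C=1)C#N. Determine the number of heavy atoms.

15

Every atom symbol written in the SMILES (organic subset) is one heavy atom; implicit H are not written.
Heavy atoms by element → C:11, F:1, N:2, O:1.
Total: 15.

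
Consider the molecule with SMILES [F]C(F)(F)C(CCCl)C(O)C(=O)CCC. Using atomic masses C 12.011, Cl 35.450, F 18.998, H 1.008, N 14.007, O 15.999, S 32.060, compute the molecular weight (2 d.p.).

246.65 g/mol

First, the molecular formula is C9H14ClF3O2 (counting implicit H from valence).
  C: 9 × 12.011 = 108.099
  Cl: 1 × 35.450 = 35.450
  F: 3 × 18.998 = 56.994
  H: 14 × 1.008 = 14.112
  O: 2 × 15.999 = 31.998
Sum: 9×12.011 + 1×35.450 + 3×18.998 + 14×1.008 + 2×15.999 = 246.653 → 246.65 g/mol.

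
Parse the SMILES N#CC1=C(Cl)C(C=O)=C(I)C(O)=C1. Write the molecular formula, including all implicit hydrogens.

Walk through each heavy atom and fill implicit hydrogens from standard valence (C 4, N 3, O 2, S 2, halogen 1):
  atom 1: N, bond orders sum to 3 (valence 3) → 0 H
  atom 2: C, bond orders sum to 4 (valence 4) → 0 H
  atom 3: C, bond orders sum to 4 (valence 4) → 0 H
  atom 4: C, bond orders sum to 4 (valence 4) → 0 H
  atom 5: Cl (halogen, monovalent) → 0 H
  atom 6: C, bond orders sum to 4 (valence 4) → 0 H
  atom 7: C, bond orders sum to 3 (valence 4) → 1 H
  atom 8: O, bond orders sum to 2 (valence 2) → 0 H
  atom 9: C, bond orders sum to 4 (valence 4) → 0 H
  atom 10: I (halogen, monovalent) → 0 H
  atom 11: C, bond orders sum to 4 (valence 4) → 0 H
  atom 12: O, bond orders sum to 1 (valence 2) → 1 H
  atom 13: C, bond orders sum to 3 (valence 4) → 1 H
Totals → C:8, H:3, Cl:1, I:1, N:1, O:2.
In Hill order: C8H3ClINO2.

C8H3ClINO2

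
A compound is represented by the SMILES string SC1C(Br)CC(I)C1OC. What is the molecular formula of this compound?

Walk through each heavy atom and fill implicit hydrogens from standard valence (C 4, N 3, O 2, S 2, halogen 1):
  atom 1: S, bond orders sum to 1 (valence 2) → 1 H
  atom 2: C, bond orders sum to 3 (valence 4) → 1 H
  atom 3: C, bond orders sum to 3 (valence 4) → 1 H
  atom 4: Br (halogen, monovalent) → 0 H
  atom 5: C, bond orders sum to 2 (valence 4) → 2 H
  atom 6: C, bond orders sum to 3 (valence 4) → 1 H
  atom 7: I (halogen, monovalent) → 0 H
  atom 8: C, bond orders sum to 3 (valence 4) → 1 H
  atom 9: O, bond orders sum to 2 (valence 2) → 0 H
  atom 10: C, bond orders sum to 1 (valence 4) → 3 H
Totals → C:6, H:10, Br:1, I:1, O:1, S:1.

C6H10BrIOS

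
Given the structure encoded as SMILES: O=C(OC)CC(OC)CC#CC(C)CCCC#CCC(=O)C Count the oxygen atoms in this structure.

4

Scan the SMILES for O atoms (remember two-letter symbols like Cl and Br are single atoms).
Oxygen count: 4.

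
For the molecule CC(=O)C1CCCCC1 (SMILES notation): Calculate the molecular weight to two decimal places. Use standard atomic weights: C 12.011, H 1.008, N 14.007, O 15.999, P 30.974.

First, the molecular formula is C8H14O (counting implicit H from valence).
  C: 8 × 12.011 = 96.088
  H: 14 × 1.008 = 14.112
  O: 1 × 15.999 = 15.999
Sum: 8×12.011 + 14×1.008 + 1×15.999 = 126.199 → 126.20 g/mol.

126.20 g/mol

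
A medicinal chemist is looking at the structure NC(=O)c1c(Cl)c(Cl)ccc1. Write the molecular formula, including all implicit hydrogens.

Walk through each heavy atom and fill implicit hydrogens from standard valence (C 4, N 3, O 2, S 2, halogen 1); for lowercase aromatic atoms, an aromatic c carries 1 H when it has two neighbours and 0 H with three, and aromatic n carries 0 H:
  atom 1: N, bond orders sum to 1 (valence 3) → 2 H
  atom 2: C, bond orders sum to 4 (valence 4) → 0 H
  atom 3: O, bond orders sum to 2 (valence 2) → 0 H
  atom 4: aromatic c, 3 neighbours → 0 H
  atom 5: aromatic c, 3 neighbours → 0 H
  atom 6: Cl (halogen, monovalent) → 0 H
  atom 7: aromatic c, 3 neighbours → 0 H
  atom 8: Cl (halogen, monovalent) → 0 H
  atom 9: aromatic c, 2 neighbours → 1 H
  atom 10: aromatic c, 2 neighbours → 1 H
  atom 11: aromatic c, 2 neighbours → 1 H
Totals → C:7, H:5, Cl:2, N:1, O:1.
In Hill order: C7H5Cl2NO.

C7H5Cl2NO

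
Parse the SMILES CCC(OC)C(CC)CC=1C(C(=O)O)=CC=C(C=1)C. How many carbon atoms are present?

16

Count every carbon token in the SMILES (each C, including those in ring-closure positions and inside branches).
Carbon count: 16.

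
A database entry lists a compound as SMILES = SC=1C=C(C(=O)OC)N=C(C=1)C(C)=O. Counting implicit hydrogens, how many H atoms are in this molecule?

9

Walk through each heavy atom and fill implicit hydrogens from standard valence (C 4, N 3, O 2, S 2, halogen 1):
  atom 1: S, bond orders sum to 1 (valence 2) → 1 H
  atom 2: C, bond orders sum to 4 (valence 4) → 0 H
  atom 3: C, bond orders sum to 3 (valence 4) → 1 H
  atom 4: C, bond orders sum to 4 (valence 4) → 0 H
  atom 5: C, bond orders sum to 4 (valence 4) → 0 H
  atom 6: O, bond orders sum to 2 (valence 2) → 0 H
  atom 7: O, bond orders sum to 2 (valence 2) → 0 H
  atom 8: C, bond orders sum to 1 (valence 4) → 3 H
  atom 9: N, bond orders sum to 3 (valence 3) → 0 H
  atom 10: C, bond orders sum to 4 (valence 4) → 0 H
  atom 11: C, bond orders sum to 3 (valence 4) → 1 H
  atom 12: C, bond orders sum to 4 (valence 4) → 0 H
  atom 13: C, bond orders sum to 1 (valence 4) → 3 H
  atom 14: O, bond orders sum to 2 (valence 2) → 0 H
Total hydrogens: 9.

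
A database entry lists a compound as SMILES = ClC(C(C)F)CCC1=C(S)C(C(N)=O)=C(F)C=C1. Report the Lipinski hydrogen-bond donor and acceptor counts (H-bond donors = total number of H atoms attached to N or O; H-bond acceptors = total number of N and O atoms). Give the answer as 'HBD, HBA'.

Donors: find every N or O and count the H atoms it carries.
  atom 13 (N): bond orders sum to 1 → 2 H
  atom 14 (O): bond orders sum to 2 → 0 H
Lipinski HBD = 2.
Acceptors: N atoms = 1, O atoms = 1 → HBA = 2.

2, 2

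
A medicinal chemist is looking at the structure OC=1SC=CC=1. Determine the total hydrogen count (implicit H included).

Walk through each heavy atom and fill implicit hydrogens from standard valence (C 4, N 3, O 2, S 2, halogen 1):
  atom 1: O, bond orders sum to 1 (valence 2) → 1 H
  atom 2: C, bond orders sum to 4 (valence 4) → 0 H
  atom 3: S, bond orders sum to 2 (valence 2) → 0 H
  atom 4: C, bond orders sum to 3 (valence 4) → 1 H
  atom 5: C, bond orders sum to 3 (valence 4) → 1 H
  atom 6: C, bond orders sum to 3 (valence 4) → 1 H
Total hydrogens: 4.

4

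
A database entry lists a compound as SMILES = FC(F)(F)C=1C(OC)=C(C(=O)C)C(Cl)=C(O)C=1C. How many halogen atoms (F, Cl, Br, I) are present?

Halogen atoms appear at heavy-atom positions 1, 3, 4, 14 (1×Cl, 3×F).
Other groups present: 1 ether, 1 hydroxyl, 1 ketone.
Halogen count: 4.

4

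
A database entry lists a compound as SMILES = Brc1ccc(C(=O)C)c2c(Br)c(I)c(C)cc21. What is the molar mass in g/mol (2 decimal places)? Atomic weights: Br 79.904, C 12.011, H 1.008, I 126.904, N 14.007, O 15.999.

First, the molecular formula is C13H9Br2IO (counting implicit H from valence).
  Br: 2 × 79.904 = 159.808
  C: 13 × 12.011 = 156.143
  H: 9 × 1.008 = 9.072
  I: 1 × 126.904 = 126.904
  O: 1 × 15.999 = 15.999
Sum: 2×79.904 + 13×12.011 + 9×1.008 + 1×126.904 + 1×15.999 = 467.926 → 467.93 g/mol.

467.93 g/mol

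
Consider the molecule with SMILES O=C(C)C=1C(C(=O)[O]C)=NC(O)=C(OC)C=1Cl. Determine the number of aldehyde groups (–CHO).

Scan the SMILES for the aldehyde motif — none present.
Groups that are present: 1 ester, 1 ether, 1 hydroxyl, 1 ketone.

0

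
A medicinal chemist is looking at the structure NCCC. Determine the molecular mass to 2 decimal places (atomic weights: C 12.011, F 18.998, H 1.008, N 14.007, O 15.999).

59.11 g/mol

First, the molecular formula is C3H9N (counting implicit H from valence).
  C: 3 × 12.011 = 36.033
  H: 9 × 1.008 = 9.072
  N: 1 × 14.007 = 14.007
Sum: 3×12.011 + 9×1.008 + 1×14.007 = 59.112 → 59.11 g/mol.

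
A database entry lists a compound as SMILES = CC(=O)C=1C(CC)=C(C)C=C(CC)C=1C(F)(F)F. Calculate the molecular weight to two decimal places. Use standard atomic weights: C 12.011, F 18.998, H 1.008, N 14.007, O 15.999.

First, the molecular formula is C14H17F3O (counting implicit H from valence).
  C: 14 × 12.011 = 168.154
  F: 3 × 18.998 = 56.994
  H: 17 × 1.008 = 17.136
  O: 1 × 15.999 = 15.999
Sum: 14×12.011 + 3×18.998 + 17×1.008 + 1×15.999 = 258.283 → 258.28 g/mol.

258.28 g/mol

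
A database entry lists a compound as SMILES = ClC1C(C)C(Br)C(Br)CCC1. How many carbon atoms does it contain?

8

Count every carbon token in the SMILES (each C, including those in ring-closure positions and inside branches).
Carbon count: 8.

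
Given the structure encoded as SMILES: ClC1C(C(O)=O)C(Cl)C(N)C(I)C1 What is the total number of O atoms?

2

Scan the SMILES for O atoms (remember two-letter symbols like Cl and Br are single atoms).
Oxygen count: 2.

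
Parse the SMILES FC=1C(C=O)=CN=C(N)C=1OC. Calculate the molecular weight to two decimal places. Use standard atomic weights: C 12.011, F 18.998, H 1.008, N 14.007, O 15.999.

First, the molecular formula is C7H7FN2O2 (counting implicit H from valence).
  C: 7 × 12.011 = 84.077
  F: 1 × 18.998 = 18.998
  H: 7 × 1.008 = 7.056
  N: 2 × 14.007 = 28.014
  O: 2 × 15.999 = 31.998
Sum: 7×12.011 + 1×18.998 + 7×1.008 + 2×14.007 + 2×15.999 = 170.143 → 170.14 g/mol.

170.14 g/mol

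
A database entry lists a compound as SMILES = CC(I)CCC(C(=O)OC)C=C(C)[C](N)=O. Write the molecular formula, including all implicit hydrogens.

Walk through each heavy atom and fill implicit hydrogens from standard valence (C 4, N 3, O 2, S 2, halogen 1):
  atom 1: C, bond orders sum to 1 (valence 4) → 3 H
  atom 2: C, bond orders sum to 3 (valence 4) → 1 H
  atom 3: I (halogen, monovalent) → 0 H
  atom 4: C, bond orders sum to 2 (valence 4) → 2 H
  atom 5: C, bond orders sum to 2 (valence 4) → 2 H
  atom 6: C, bond orders sum to 3 (valence 4) → 1 H
  atom 7: C, bond orders sum to 4 (valence 4) → 0 H
  atom 8: O, bond orders sum to 2 (valence 2) → 0 H
  atom 9: O, bond orders sum to 2 (valence 2) → 0 H
  atom 10: C, bond orders sum to 1 (valence 4) → 3 H
  atom 11: C, bond orders sum to 3 (valence 4) → 1 H
  atom 12: C, bond orders sum to 4 (valence 4) → 0 H
  atom 13: C, bond orders sum to 1 (valence 4) → 3 H
  atom 14: C with explicit H count 0
  atom 15: N, bond orders sum to 1 (valence 3) → 2 H
  atom 16: O, bond orders sum to 2 (valence 2) → 0 H
Totals → C:11, H:18, I:1, N:1, O:3.

C11H18INO3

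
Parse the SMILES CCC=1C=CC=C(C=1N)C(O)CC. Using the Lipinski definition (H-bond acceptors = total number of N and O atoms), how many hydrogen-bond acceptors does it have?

N atoms: 1; O atoms: 1.
Lipinski HBA = 1 + 1 = 2.

2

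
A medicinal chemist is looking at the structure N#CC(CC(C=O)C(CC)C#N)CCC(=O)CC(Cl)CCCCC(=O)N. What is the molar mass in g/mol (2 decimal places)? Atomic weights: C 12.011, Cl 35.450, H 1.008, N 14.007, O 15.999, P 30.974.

First, the molecular formula is C19H28ClN3O3 (counting implicit H from valence).
  C: 19 × 12.011 = 228.209
  Cl: 1 × 35.450 = 35.450
  H: 28 × 1.008 = 28.224
  N: 3 × 14.007 = 42.021
  O: 3 × 15.999 = 47.997
Sum: 19×12.011 + 1×35.450 + 28×1.008 + 3×14.007 + 3×15.999 = 381.901 → 381.90 g/mol.

381.90 g/mol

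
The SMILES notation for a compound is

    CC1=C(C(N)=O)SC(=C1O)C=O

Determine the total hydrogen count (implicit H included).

Walk through each heavy atom and fill implicit hydrogens from standard valence (C 4, N 3, O 2, S 2, halogen 1):
  atom 1: C, bond orders sum to 1 (valence 4) → 3 H
  atom 2: C, bond orders sum to 4 (valence 4) → 0 H
  atom 3: C, bond orders sum to 4 (valence 4) → 0 H
  atom 4: C, bond orders sum to 4 (valence 4) → 0 H
  atom 5: N, bond orders sum to 1 (valence 3) → 2 H
  atom 6: O, bond orders sum to 2 (valence 2) → 0 H
  atom 7: S, bond orders sum to 2 (valence 2) → 0 H
  atom 8: C, bond orders sum to 4 (valence 4) → 0 H
  atom 9: C, bond orders sum to 4 (valence 4) → 0 H
  atom 10: O, bond orders sum to 1 (valence 2) → 1 H
  atom 11: C, bond orders sum to 3 (valence 4) → 1 H
  atom 12: O, bond orders sum to 2 (valence 2) → 0 H
Total hydrogens: 7.

7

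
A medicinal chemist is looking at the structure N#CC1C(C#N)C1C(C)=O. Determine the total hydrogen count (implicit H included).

6

Walk through each heavy atom and fill implicit hydrogens from standard valence (C 4, N 3, O 2, S 2, halogen 1):
  atom 1: N, bond orders sum to 3 (valence 3) → 0 H
  atom 2: C, bond orders sum to 4 (valence 4) → 0 H
  atom 3: C, bond orders sum to 3 (valence 4) → 1 H
  atom 4: C, bond orders sum to 3 (valence 4) → 1 H
  atom 5: C, bond orders sum to 4 (valence 4) → 0 H
  atom 6: N, bond orders sum to 3 (valence 3) → 0 H
  atom 7: C, bond orders sum to 3 (valence 4) → 1 H
  atom 8: C, bond orders sum to 4 (valence 4) → 0 H
  atom 9: C, bond orders sum to 1 (valence 4) → 3 H
  atom 10: O, bond orders sum to 2 (valence 2) → 0 H
Total hydrogens: 6.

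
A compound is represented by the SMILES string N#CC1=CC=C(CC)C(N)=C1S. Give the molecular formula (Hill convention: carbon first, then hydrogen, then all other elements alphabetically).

C9H10N2S

Walk through each heavy atom and fill implicit hydrogens from standard valence (C 4, N 3, O 2, S 2, halogen 1):
  atom 1: N, bond orders sum to 3 (valence 3) → 0 H
  atom 2: C, bond orders sum to 4 (valence 4) → 0 H
  atom 3: C, bond orders sum to 4 (valence 4) → 0 H
  atom 4: C, bond orders sum to 3 (valence 4) → 1 H
  atom 5: C, bond orders sum to 3 (valence 4) → 1 H
  atom 6: C, bond orders sum to 4 (valence 4) → 0 H
  atom 7: C, bond orders sum to 2 (valence 4) → 2 H
  atom 8: C, bond orders sum to 1 (valence 4) → 3 H
  atom 9: C, bond orders sum to 4 (valence 4) → 0 H
  atom 10: N, bond orders sum to 1 (valence 3) → 2 H
  atom 11: C, bond orders sum to 4 (valence 4) → 0 H
  atom 12: S, bond orders sum to 1 (valence 2) → 1 H
Totals → C:9, H:10, N:2, S:1.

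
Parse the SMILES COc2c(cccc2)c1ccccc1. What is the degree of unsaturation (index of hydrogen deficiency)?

Molecular formula: C13H12O.
DoU = (2C + 2 + N − H − X) / 2, where X is the halogen count and O/S are ignored.
    = (2·13 + 2 + 0 − 12 − 0) / 2 = 16 / 2 = 8.

8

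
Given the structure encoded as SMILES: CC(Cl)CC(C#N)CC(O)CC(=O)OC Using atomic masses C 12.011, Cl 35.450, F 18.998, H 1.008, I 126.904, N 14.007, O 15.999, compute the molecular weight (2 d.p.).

First, the molecular formula is C10H16ClNO3 (counting implicit H from valence).
  C: 10 × 12.011 = 120.110
  Cl: 1 × 35.450 = 35.450
  H: 16 × 1.008 = 16.128
  N: 1 × 14.007 = 14.007
  O: 3 × 15.999 = 47.997
Sum: 10×12.011 + 1×35.450 + 16×1.008 + 1×14.007 + 3×15.999 = 233.692 → 233.69 g/mol.

233.69 g/mol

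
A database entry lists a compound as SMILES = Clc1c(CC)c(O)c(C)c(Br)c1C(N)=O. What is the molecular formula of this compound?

Walk through each heavy atom and fill implicit hydrogens from standard valence (C 4, N 3, O 2, S 2, halogen 1); for lowercase aromatic atoms, an aromatic c carries 1 H when it has two neighbours and 0 H with three, and aromatic n carries 0 H:
  atom 1: Cl (halogen, monovalent) → 0 H
  atom 2: aromatic c, 3 neighbours → 0 H
  atom 3: aromatic c, 3 neighbours → 0 H
  atom 4: C, bond orders sum to 2 (valence 4) → 2 H
  atom 5: C, bond orders sum to 1 (valence 4) → 3 H
  atom 6: aromatic c, 3 neighbours → 0 H
  atom 7: O, bond orders sum to 1 (valence 2) → 1 H
  atom 8: aromatic c, 3 neighbours → 0 H
  atom 9: C, bond orders sum to 1 (valence 4) → 3 H
  atom 10: aromatic c, 3 neighbours → 0 H
  atom 11: Br (halogen, monovalent) → 0 H
  atom 12: aromatic c, 3 neighbours → 0 H
  atom 13: C, bond orders sum to 4 (valence 4) → 0 H
  atom 14: N, bond orders sum to 1 (valence 3) → 2 H
  atom 15: O, bond orders sum to 2 (valence 2) → 0 H
Totals → C:10, H:11, Br:1, Cl:1, N:1, O:2.
In Hill order: C10H11BrClNO2.

C10H11BrClNO2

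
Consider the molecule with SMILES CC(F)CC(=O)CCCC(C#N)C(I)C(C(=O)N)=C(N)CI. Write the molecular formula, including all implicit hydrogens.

C14H20FI2N3O2

Walk through each heavy atom and fill implicit hydrogens from standard valence (C 4, N 3, O 2, S 2, halogen 1):
  atom 1: C, bond orders sum to 1 (valence 4) → 3 H
  atom 2: C, bond orders sum to 3 (valence 4) → 1 H
  atom 3: F (halogen, monovalent) → 0 H
  atom 4: C, bond orders sum to 2 (valence 4) → 2 H
  atom 5: C, bond orders sum to 4 (valence 4) → 0 H
  atom 6: O, bond orders sum to 2 (valence 2) → 0 H
  atom 7: C, bond orders sum to 2 (valence 4) → 2 H
  atom 8: C, bond orders sum to 2 (valence 4) → 2 H
  atom 9: C, bond orders sum to 2 (valence 4) → 2 H
  atom 10: C, bond orders sum to 3 (valence 4) → 1 H
  atom 11: C, bond orders sum to 4 (valence 4) → 0 H
  atom 12: N, bond orders sum to 3 (valence 3) → 0 H
  atom 13: C, bond orders sum to 3 (valence 4) → 1 H
  atom 14: I (halogen, monovalent) → 0 H
  atom 15: C, bond orders sum to 4 (valence 4) → 0 H
  atom 16: C, bond orders sum to 4 (valence 4) → 0 H
  atom 17: O, bond orders sum to 2 (valence 2) → 0 H
  atom 18: N, bond orders sum to 1 (valence 3) → 2 H
  atom 19: C, bond orders sum to 4 (valence 4) → 0 H
  atom 20: N, bond orders sum to 1 (valence 3) → 2 H
  atom 21: C, bond orders sum to 2 (valence 4) → 2 H
  atom 22: I (halogen, monovalent) → 0 H
Totals → C:14, H:20, F:1, I:2, N:3, O:2.
In Hill order: C14H20FI2N3O2.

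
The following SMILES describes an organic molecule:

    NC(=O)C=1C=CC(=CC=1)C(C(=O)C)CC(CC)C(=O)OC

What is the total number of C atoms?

Count every carbon token in the SMILES (each C, including those in ring-closure positions and inside branches).
Carbon count: 16.

16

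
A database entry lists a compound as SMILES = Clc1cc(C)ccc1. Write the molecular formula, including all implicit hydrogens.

Walk through each heavy atom and fill implicit hydrogens from standard valence (C 4, N 3, O 2, S 2, halogen 1); for lowercase aromatic atoms, an aromatic c carries 1 H when it has two neighbours and 0 H with three, and aromatic n carries 0 H:
  atom 1: Cl (halogen, monovalent) → 0 H
  atom 2: aromatic c, 3 neighbours → 0 H
  atom 3: aromatic c, 2 neighbours → 1 H
  atom 4: aromatic c, 3 neighbours → 0 H
  atom 5: C, bond orders sum to 1 (valence 4) → 3 H
  atom 6: aromatic c, 2 neighbours → 1 H
  atom 7: aromatic c, 2 neighbours → 1 H
  atom 8: aromatic c, 2 neighbours → 1 H
Totals → C:7, H:7, Cl:1.

C7H7Cl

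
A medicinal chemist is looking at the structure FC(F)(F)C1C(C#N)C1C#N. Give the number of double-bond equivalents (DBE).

Molecular formula: C6H3F3N2.
DoU = (2C + 2 + N − H − X) / 2, where X is the halogen count and O/S are ignored.
    = (2·6 + 2 + 2 − 3 − 3) / 2 = 10 / 2 = 5.

5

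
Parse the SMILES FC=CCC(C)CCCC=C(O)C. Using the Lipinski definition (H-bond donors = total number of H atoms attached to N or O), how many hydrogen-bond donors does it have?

Donors: find every N or O and count the H atoms it carries.
  atom 12 (O): bond orders sum to 1 → 1 H
Lipinski HBD = 1.

1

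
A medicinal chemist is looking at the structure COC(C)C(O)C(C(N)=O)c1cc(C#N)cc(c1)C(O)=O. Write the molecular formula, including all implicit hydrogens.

C14H16N2O5

Walk through each heavy atom and fill implicit hydrogens from standard valence (C 4, N 3, O 2, S 2, halogen 1); for lowercase aromatic atoms, an aromatic c carries 1 H when it has two neighbours and 0 H with three, and aromatic n carries 0 H:
  atom 1: C, bond orders sum to 1 (valence 4) → 3 H
  atom 2: O, bond orders sum to 2 (valence 2) → 0 H
  atom 3: C, bond orders sum to 3 (valence 4) → 1 H
  atom 4: C, bond orders sum to 1 (valence 4) → 3 H
  atom 5: C, bond orders sum to 3 (valence 4) → 1 H
  atom 6: O, bond orders sum to 1 (valence 2) → 1 H
  atom 7: C, bond orders sum to 3 (valence 4) → 1 H
  atom 8: C, bond orders sum to 4 (valence 4) → 0 H
  atom 9: N, bond orders sum to 1 (valence 3) → 2 H
  atom 10: O, bond orders sum to 2 (valence 2) → 0 H
  atom 11: aromatic c, 3 neighbours → 0 H
  atom 12: aromatic c, 2 neighbours → 1 H
  atom 13: aromatic c, 3 neighbours → 0 H
  atom 14: C, bond orders sum to 4 (valence 4) → 0 H
  atom 15: N, bond orders sum to 3 (valence 3) → 0 H
  atom 16: aromatic c, 2 neighbours → 1 H
  atom 17: aromatic c, 3 neighbours → 0 H
  atom 18: aromatic c, 2 neighbours → 1 H
  atom 19: C, bond orders sum to 4 (valence 4) → 0 H
  atom 20: O, bond orders sum to 1 (valence 2) → 1 H
  atom 21: O, bond orders sum to 2 (valence 2) → 0 H
Totals → C:14, H:16, N:2, O:5.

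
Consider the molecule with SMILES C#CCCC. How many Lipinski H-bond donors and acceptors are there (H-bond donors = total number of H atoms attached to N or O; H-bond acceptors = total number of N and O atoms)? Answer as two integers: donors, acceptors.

Donors: find every N or O and count the H atoms it carries.
  (no N or O atoms present)
Lipinski HBD = 0.
Acceptors: N atoms = 0, O atoms = 0 → HBA = 0.

0, 0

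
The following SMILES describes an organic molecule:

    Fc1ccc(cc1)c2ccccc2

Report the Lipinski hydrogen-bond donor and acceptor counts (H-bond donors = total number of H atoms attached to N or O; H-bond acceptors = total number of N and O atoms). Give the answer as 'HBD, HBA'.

Donors: find every N or O and count the H atoms it carries.
  (no N or O atoms present)
Lipinski HBD = 0.
Acceptors: N atoms = 0, O atoms = 0 → HBA = 0.

0, 0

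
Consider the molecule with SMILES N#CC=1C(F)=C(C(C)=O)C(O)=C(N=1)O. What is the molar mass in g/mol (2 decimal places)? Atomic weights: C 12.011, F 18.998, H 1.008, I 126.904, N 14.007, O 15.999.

First, the molecular formula is C8H5FN2O3 (counting implicit H from valence).
  C: 8 × 12.011 = 96.088
  F: 1 × 18.998 = 18.998
  H: 5 × 1.008 = 5.040
  N: 2 × 14.007 = 28.014
  O: 3 × 15.999 = 47.997
Sum: 8×12.011 + 1×18.998 + 5×1.008 + 2×14.007 + 3×15.999 = 196.137 → 196.14 g/mol.

196.14 g/mol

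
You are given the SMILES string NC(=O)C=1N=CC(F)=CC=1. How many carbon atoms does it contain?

6

Count every carbon token in the SMILES (each C, including those in ring-closure positions and inside branches).
Carbon count: 6.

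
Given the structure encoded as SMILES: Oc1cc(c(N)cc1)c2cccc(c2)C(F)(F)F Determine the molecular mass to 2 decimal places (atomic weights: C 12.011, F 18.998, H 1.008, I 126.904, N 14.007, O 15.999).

First, the molecular formula is C13H10F3NO (counting implicit H from valence).
  C: 13 × 12.011 = 156.143
  F: 3 × 18.998 = 56.994
  H: 10 × 1.008 = 10.080
  N: 1 × 14.007 = 14.007
  O: 1 × 15.999 = 15.999
Sum: 13×12.011 + 3×18.998 + 10×1.008 + 1×14.007 + 1×15.999 = 253.223 → 253.22 g/mol.

253.22 g/mol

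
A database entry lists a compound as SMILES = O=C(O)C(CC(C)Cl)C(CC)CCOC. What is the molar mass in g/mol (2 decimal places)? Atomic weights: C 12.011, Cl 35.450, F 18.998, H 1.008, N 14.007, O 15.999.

236.74 g/mol

First, the molecular formula is C11H21ClO3 (counting implicit H from valence).
  C: 11 × 12.011 = 132.121
  Cl: 1 × 35.450 = 35.450
  H: 21 × 1.008 = 21.168
  O: 3 × 15.999 = 47.997
Sum: 11×12.011 + 1×35.450 + 21×1.008 + 3×15.999 = 236.736 → 236.74 g/mol.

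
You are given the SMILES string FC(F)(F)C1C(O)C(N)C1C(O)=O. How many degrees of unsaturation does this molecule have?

2

Molecular formula: C6H8F3NO3.
DoU = (2C + 2 + N − H − X) / 2, where X is the halogen count and O/S are ignored.
    = (2·6 + 2 + 1 − 8 − 3) / 2 = 4 / 2 = 2.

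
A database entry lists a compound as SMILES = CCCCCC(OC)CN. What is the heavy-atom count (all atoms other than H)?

Every atom symbol written in the SMILES (organic subset) is one heavy atom; implicit H are not written.
Heavy atoms by element → C:8, N:1, O:1.
Total: 10.

10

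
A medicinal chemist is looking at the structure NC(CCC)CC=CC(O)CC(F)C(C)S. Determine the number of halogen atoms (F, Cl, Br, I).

Halogen atoms appear at heavy-atom position 13 (1×F).
Other groups present: 1 alkene, 1 hydroxyl, 1 primary amine, 1 thiol.
Halogen count: 1.

1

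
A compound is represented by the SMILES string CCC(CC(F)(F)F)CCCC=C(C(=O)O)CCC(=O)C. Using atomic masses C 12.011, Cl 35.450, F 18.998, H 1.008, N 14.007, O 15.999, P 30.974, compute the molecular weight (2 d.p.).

308.34 g/mol

First, the molecular formula is C15H23F3O3 (counting implicit H from valence).
  C: 15 × 12.011 = 180.165
  F: 3 × 18.998 = 56.994
  H: 23 × 1.008 = 23.184
  O: 3 × 15.999 = 47.997
Sum: 15×12.011 + 3×18.998 + 23×1.008 + 3×15.999 = 308.340 → 308.34 g/mol.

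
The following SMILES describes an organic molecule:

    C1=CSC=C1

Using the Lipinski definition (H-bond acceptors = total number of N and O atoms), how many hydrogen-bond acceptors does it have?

N atoms: 0; O atoms: 0.
Lipinski HBA = 0 + 0 = 0.

0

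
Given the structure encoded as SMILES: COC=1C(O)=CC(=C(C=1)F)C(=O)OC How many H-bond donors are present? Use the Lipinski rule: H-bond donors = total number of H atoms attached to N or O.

Donors: find every N or O and count the H atoms it carries.
  atom 2 (O): bond orders sum to 2 → 0 H
  atom 5 (O): bond orders sum to 1 → 1 H
  atom 12 (O): bond orders sum to 2 → 0 H
  atom 13 (O): bond orders sum to 2 → 0 H
Lipinski HBD = 1.

1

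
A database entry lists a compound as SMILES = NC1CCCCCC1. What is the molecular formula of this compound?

C7H15N

Walk through each heavy atom and fill implicit hydrogens from standard valence (C 4, N 3, O 2, S 2, halogen 1):
  atom 1: N, bond orders sum to 1 (valence 3) → 2 H
  atom 2: C, bond orders sum to 3 (valence 4) → 1 H
  atom 3: C, bond orders sum to 2 (valence 4) → 2 H
  atom 4: C, bond orders sum to 2 (valence 4) → 2 H
  atom 5: C, bond orders sum to 2 (valence 4) → 2 H
  atom 6: C, bond orders sum to 2 (valence 4) → 2 H
  atom 7: C, bond orders sum to 2 (valence 4) → 2 H
  atom 8: C, bond orders sum to 2 (valence 4) → 2 H
Totals → C:7, H:15, N:1.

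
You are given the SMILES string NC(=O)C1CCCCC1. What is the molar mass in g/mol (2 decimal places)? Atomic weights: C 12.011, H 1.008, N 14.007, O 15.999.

First, the molecular formula is C7H13NO (counting implicit H from valence).
  C: 7 × 12.011 = 84.077
  H: 13 × 1.008 = 13.104
  N: 1 × 14.007 = 14.007
  O: 1 × 15.999 = 15.999
Sum: 7×12.011 + 13×1.008 + 1×14.007 + 1×15.999 = 127.187 → 127.19 g/mol.

127.19 g/mol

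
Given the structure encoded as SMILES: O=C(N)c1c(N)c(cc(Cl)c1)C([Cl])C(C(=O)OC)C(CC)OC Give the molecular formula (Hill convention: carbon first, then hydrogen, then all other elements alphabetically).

C15H20Cl2N2O4

Walk through each heavy atom and fill implicit hydrogens from standard valence (C 4, N 3, O 2, S 2, halogen 1); for lowercase aromatic atoms, an aromatic c carries 1 H when it has two neighbours and 0 H with three, and aromatic n carries 0 H:
  atom 1: O, bond orders sum to 2 (valence 2) → 0 H
  atom 2: C, bond orders sum to 4 (valence 4) → 0 H
  atom 3: N, bond orders sum to 1 (valence 3) → 2 H
  atom 4: aromatic c, 3 neighbours → 0 H
  atom 5: aromatic c, 3 neighbours → 0 H
  atom 6: N, bond orders sum to 1 (valence 3) → 2 H
  atom 7: aromatic c, 3 neighbours → 0 H
  atom 8: aromatic c, 2 neighbours → 1 H
  atom 9: aromatic c, 3 neighbours → 0 H
  atom 10: Cl (halogen, monovalent) → 0 H
  atom 11: aromatic c, 2 neighbours → 1 H
  atom 12: C, bond orders sum to 3 (valence 4) → 1 H
  atom 13: Cl with explicit H count 0
  atom 14: C, bond orders sum to 3 (valence 4) → 1 H
  atom 15: C, bond orders sum to 4 (valence 4) → 0 H
  atom 16: O, bond orders sum to 2 (valence 2) → 0 H
  atom 17: O, bond orders sum to 2 (valence 2) → 0 H
  atom 18: C, bond orders sum to 1 (valence 4) → 3 H
  atom 19: C, bond orders sum to 3 (valence 4) → 1 H
  atom 20: C, bond orders sum to 2 (valence 4) → 2 H
  atom 21: C, bond orders sum to 1 (valence 4) → 3 H
  atom 22: O, bond orders sum to 2 (valence 2) → 0 H
  atom 23: C, bond orders sum to 1 (valence 4) → 3 H
Totals → C:15, H:20, Cl:2, N:2, O:4.
In Hill order: C15H20Cl2N2O4.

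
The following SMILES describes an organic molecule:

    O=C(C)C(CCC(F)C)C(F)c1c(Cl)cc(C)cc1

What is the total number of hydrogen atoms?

19

Walk through each heavy atom and fill implicit hydrogens from standard valence (C 4, N 3, O 2, S 2, halogen 1); for lowercase aromatic atoms, an aromatic c carries 1 H when it has two neighbours and 0 H with three, and aromatic n carries 0 H:
  atom 1: O, bond orders sum to 2 (valence 2) → 0 H
  atom 2: C, bond orders sum to 4 (valence 4) → 0 H
  atom 3: C, bond orders sum to 1 (valence 4) → 3 H
  atom 4: C, bond orders sum to 3 (valence 4) → 1 H
  atom 5: C, bond orders sum to 2 (valence 4) → 2 H
  atom 6: C, bond orders sum to 2 (valence 4) → 2 H
  atom 7: C, bond orders sum to 3 (valence 4) → 1 H
  atom 8: F (halogen, monovalent) → 0 H
  atom 9: C, bond orders sum to 1 (valence 4) → 3 H
  atom 10: C, bond orders sum to 3 (valence 4) → 1 H
  atom 11: F (halogen, monovalent) → 0 H
  atom 12: aromatic c, 3 neighbours → 0 H
  atom 13: aromatic c, 3 neighbours → 0 H
  atom 14: Cl (halogen, monovalent) → 0 H
  atom 15: aromatic c, 2 neighbours → 1 H
  atom 16: aromatic c, 3 neighbours → 0 H
  atom 17: C, bond orders sum to 1 (valence 4) → 3 H
  atom 18: aromatic c, 2 neighbours → 1 H
  atom 19: aromatic c, 2 neighbours → 1 H
Total hydrogens: 19.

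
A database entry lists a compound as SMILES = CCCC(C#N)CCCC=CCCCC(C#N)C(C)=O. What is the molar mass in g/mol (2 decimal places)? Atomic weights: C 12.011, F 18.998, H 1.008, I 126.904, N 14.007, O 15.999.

First, the molecular formula is C17H26N2O (counting implicit H from valence).
  C: 17 × 12.011 = 204.187
  H: 26 × 1.008 = 26.208
  N: 2 × 14.007 = 28.014
  O: 1 × 15.999 = 15.999
Sum: 17×12.011 + 26×1.008 + 2×14.007 + 1×15.999 = 274.408 → 274.41 g/mol.

274.41 g/mol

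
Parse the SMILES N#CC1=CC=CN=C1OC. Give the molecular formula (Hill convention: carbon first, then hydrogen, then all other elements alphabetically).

Walk through each heavy atom and fill implicit hydrogens from standard valence (C 4, N 3, O 2, S 2, halogen 1):
  atom 1: N, bond orders sum to 3 (valence 3) → 0 H
  atom 2: C, bond orders sum to 4 (valence 4) → 0 H
  atom 3: C, bond orders sum to 4 (valence 4) → 0 H
  atom 4: C, bond orders sum to 3 (valence 4) → 1 H
  atom 5: C, bond orders sum to 3 (valence 4) → 1 H
  atom 6: C, bond orders sum to 3 (valence 4) → 1 H
  atom 7: N, bond orders sum to 3 (valence 3) → 0 H
  atom 8: C, bond orders sum to 4 (valence 4) → 0 H
  atom 9: O, bond orders sum to 2 (valence 2) → 0 H
  atom 10: C, bond orders sum to 1 (valence 4) → 3 H
Totals → C:7, H:6, N:2, O:1.
In Hill order: C7H6N2O.

C7H6N2O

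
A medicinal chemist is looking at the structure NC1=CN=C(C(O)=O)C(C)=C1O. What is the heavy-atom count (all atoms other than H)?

12

Every atom symbol written in the SMILES (organic subset) is one heavy atom; implicit H are not written.
Heavy atoms by element → C:7, N:2, O:3.
Total: 12.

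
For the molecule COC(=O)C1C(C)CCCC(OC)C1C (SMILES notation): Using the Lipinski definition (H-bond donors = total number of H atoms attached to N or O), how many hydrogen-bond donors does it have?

Donors: find every N or O and count the H atoms it carries.
  atom 2 (O): bond orders sum to 2 → 0 H
  atom 4 (O): bond orders sum to 2 → 0 H
  atom 12 (O): bond orders sum to 2 → 0 H
Lipinski HBD = 0.

0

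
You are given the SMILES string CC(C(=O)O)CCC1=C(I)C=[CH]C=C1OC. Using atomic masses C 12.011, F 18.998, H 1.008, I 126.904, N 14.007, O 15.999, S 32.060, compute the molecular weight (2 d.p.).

First, the molecular formula is C12H15IO3 (counting implicit H from valence).
  C: 12 × 12.011 = 144.132
  H: 15 × 1.008 = 15.120
  I: 1 × 126.904 = 126.904
  O: 3 × 15.999 = 47.997
Sum: 12×12.011 + 15×1.008 + 1×126.904 + 3×15.999 = 334.153 → 334.15 g/mol.

334.15 g/mol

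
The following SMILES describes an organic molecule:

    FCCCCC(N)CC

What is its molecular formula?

Walk through each heavy atom and fill implicit hydrogens from standard valence (C 4, N 3, O 2, S 2, halogen 1):
  atom 1: F (halogen, monovalent) → 0 H
  atom 2: C, bond orders sum to 2 (valence 4) → 2 H
  atom 3: C, bond orders sum to 2 (valence 4) → 2 H
  atom 4: C, bond orders sum to 2 (valence 4) → 2 H
  atom 5: C, bond orders sum to 2 (valence 4) → 2 H
  atom 6: C, bond orders sum to 3 (valence 4) → 1 H
  atom 7: N, bond orders sum to 1 (valence 3) → 2 H
  atom 8: C, bond orders sum to 2 (valence 4) → 2 H
  atom 9: C, bond orders sum to 1 (valence 4) → 3 H
Totals → C:7, H:16, F:1, N:1.
In Hill order: C7H16FN.

C7H16FN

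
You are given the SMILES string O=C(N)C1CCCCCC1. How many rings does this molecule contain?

In SMILES, each pair of matching ring-closure digits denotes one ring-closing bond; the number of such bonds equals the number of independent rings.
Ring-closure bonds here: 1.

1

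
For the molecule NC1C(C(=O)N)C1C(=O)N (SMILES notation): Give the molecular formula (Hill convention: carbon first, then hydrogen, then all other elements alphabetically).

C5H9N3O2

Walk through each heavy atom and fill implicit hydrogens from standard valence (C 4, N 3, O 2, S 2, halogen 1):
  atom 1: N, bond orders sum to 1 (valence 3) → 2 H
  atom 2: C, bond orders sum to 3 (valence 4) → 1 H
  atom 3: C, bond orders sum to 3 (valence 4) → 1 H
  atom 4: C, bond orders sum to 4 (valence 4) → 0 H
  atom 5: O, bond orders sum to 2 (valence 2) → 0 H
  atom 6: N, bond orders sum to 1 (valence 3) → 2 H
  atom 7: C, bond orders sum to 3 (valence 4) → 1 H
  atom 8: C, bond orders sum to 4 (valence 4) → 0 H
  atom 9: O, bond orders sum to 2 (valence 2) → 0 H
  atom 10: N, bond orders sum to 1 (valence 3) → 2 H
Totals → C:5, H:9, N:3, O:2.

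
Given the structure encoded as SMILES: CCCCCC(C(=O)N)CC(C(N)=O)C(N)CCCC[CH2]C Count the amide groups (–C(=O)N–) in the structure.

The amide motif appears at heavy-atom positions 7, 12 in the SMILES.
Other groups present: 1 primary amine.
Amide count: 2.

2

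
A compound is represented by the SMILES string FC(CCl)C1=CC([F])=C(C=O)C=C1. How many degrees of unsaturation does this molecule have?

5

Degree of unsaturation = (number of rings) + (number of π bonds).
Ring closures in the SMILES: 1.
π bonds: 4 double bonds (each 1 DoU) → 4 DoU from unsaturation.
Total DoU = 1 + 4 = 5.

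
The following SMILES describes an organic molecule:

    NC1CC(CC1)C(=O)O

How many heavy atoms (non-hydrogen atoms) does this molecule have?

9

Every atom symbol written in the SMILES (organic subset) is one heavy atom; implicit H are not written.
Heavy atoms by element → C:6, N:1, O:2.
Total: 9.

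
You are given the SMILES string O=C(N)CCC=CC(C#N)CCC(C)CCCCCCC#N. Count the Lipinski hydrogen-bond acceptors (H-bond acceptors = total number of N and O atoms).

N atoms: 3; O atoms: 1.
Lipinski HBA = 3 + 1 = 4.

4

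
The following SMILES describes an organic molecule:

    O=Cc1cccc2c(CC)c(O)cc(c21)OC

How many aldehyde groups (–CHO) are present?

The aldehyde motif appears at heavy-atom position 2 in the SMILES.
Other groups present: 1 ether, 1 hydroxyl.
Aldehyde count: 1.

1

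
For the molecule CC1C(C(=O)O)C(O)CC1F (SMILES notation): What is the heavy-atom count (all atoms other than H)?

11

Every atom symbol written in the SMILES (organic subset) is one heavy atom; implicit H are not written.
Heavy atoms by element → C:7, F:1, O:3.
Total: 11.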